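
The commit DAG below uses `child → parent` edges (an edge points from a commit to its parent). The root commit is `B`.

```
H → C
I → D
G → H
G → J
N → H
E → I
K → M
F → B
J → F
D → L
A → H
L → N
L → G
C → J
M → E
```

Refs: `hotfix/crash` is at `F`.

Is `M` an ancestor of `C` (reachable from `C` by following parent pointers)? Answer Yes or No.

Ancestors of C: {B, C, F, J}.
M is not in that set, so it is not an ancestor of C.

No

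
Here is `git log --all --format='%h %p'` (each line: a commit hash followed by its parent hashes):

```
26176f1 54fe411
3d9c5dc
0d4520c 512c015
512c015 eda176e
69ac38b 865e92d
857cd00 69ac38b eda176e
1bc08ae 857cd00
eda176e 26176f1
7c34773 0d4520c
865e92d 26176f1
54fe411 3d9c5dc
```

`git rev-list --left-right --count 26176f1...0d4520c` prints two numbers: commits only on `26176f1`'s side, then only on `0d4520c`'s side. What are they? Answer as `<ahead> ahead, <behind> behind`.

Reachable from 26176f1: {26176f1, 3d9c5dc, 54fe411}.
Reachable from 0d4520c: {0d4520c, 26176f1, 3d9c5dc, 512c015, 54fe411, eda176e}.
Only in 26176f1's history (ahead): {} — 0.
Only in 0d4520c's history (behind): {0d4520c, 512c015, eda176e} — 3.

0 ahead, 3 behind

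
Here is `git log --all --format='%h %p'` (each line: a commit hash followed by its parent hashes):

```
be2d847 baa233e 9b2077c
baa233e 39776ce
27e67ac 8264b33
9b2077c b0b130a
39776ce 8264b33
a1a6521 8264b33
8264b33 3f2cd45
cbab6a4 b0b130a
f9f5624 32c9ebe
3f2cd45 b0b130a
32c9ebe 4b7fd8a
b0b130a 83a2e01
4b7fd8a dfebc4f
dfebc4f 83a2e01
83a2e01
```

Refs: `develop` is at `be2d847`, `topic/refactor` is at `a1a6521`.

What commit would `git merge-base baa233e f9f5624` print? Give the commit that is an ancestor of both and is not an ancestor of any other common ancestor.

Ancestors of baa233e: {39776ce, 3f2cd45, 8264b33, 83a2e01, b0b130a, baa233e}.
Ancestors of f9f5624: {32c9ebe, 4b7fd8a, 83a2e01, dfebc4f, f9f5624}.
Common ancestors: {83a2e01}.
The only common ancestor is 83a2e01, so it is the merge base.

83a2e01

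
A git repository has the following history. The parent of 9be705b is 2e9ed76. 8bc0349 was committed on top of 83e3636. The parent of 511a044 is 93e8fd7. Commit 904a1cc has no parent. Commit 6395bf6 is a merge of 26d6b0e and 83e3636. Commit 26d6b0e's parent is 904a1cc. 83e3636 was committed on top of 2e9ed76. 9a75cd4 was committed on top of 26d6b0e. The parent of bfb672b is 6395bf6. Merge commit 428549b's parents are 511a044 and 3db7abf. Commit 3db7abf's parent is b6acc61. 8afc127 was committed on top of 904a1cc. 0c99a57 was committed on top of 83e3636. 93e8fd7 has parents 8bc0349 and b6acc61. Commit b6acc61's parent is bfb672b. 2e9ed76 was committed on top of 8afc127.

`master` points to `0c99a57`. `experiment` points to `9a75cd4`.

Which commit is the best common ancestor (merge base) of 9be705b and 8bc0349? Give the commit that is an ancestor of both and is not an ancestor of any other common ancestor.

2e9ed76

Ancestors of 9be705b: {2e9ed76, 8afc127, 904a1cc, 9be705b}.
Ancestors of 8bc0349: {2e9ed76, 83e3636, 8afc127, 8bc0349, 904a1cc}.
Common ancestors: {2e9ed76, 8afc127, 904a1cc}.
Among these, 2e9ed76 is not an ancestor of any other common ancestor — it is the merge base.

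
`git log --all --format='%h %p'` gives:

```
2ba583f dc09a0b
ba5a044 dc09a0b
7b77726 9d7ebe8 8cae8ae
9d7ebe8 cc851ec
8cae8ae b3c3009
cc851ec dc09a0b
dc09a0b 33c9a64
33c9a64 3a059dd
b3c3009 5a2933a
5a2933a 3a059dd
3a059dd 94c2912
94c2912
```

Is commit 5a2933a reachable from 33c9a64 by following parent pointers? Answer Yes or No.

Ancestors of 33c9a64: {33c9a64, 3a059dd, 94c2912}.
5a2933a is not in that set, so it is not an ancestor of 33c9a64.

No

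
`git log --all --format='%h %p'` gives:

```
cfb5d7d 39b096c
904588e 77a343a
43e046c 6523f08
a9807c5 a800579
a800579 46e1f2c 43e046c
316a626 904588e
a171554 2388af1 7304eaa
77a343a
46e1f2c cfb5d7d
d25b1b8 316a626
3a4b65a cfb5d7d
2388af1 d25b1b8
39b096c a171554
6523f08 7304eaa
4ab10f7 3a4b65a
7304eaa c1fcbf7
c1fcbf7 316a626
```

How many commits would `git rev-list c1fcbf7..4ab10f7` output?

8

Reachable from 4ab10f7: {2388af1, 316a626, 39b096c, 3a4b65a, 4ab10f7, 7304eaa, 77a343a, 904588e, a171554, c1fcbf7, cfb5d7d, d25b1b8}.
Reachable from c1fcbf7: {316a626, 77a343a, 904588e, c1fcbf7}.
In 4ab10f7's history but not c1fcbf7's: {2388af1, 39b096c, 3a4b65a, 4ab10f7, 7304eaa, a171554, cfb5d7d, d25b1b8} — 8 commits.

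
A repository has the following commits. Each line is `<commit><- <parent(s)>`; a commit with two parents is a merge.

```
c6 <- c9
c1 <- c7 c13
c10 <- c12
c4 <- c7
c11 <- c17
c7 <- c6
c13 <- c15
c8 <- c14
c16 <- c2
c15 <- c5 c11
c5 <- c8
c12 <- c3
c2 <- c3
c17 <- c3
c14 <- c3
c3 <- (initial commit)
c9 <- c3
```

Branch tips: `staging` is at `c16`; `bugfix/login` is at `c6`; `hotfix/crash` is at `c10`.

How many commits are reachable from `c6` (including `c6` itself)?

Walking parent pointers from c6: reachable set = {c3, c6, c9}.
That is 3 commits.

3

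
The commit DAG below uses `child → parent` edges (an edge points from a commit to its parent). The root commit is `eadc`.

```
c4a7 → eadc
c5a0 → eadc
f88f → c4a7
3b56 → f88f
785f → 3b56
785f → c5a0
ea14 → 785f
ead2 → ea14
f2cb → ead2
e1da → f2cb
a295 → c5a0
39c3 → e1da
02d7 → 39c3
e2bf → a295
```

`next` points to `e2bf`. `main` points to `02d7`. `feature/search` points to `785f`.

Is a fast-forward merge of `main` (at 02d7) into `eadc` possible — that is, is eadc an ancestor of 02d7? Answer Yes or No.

Yes

A fast-forward from eadc to 02d7 is possible iff eadc is an ancestor of 02d7.
Ancestors of 02d7: {02d7, 39c3, 3b56, 785f, c4a7, c5a0, e1da, ea14, ead2, eadc, f2cb, f88f}.
eadc is among them, so fast-forward is possible.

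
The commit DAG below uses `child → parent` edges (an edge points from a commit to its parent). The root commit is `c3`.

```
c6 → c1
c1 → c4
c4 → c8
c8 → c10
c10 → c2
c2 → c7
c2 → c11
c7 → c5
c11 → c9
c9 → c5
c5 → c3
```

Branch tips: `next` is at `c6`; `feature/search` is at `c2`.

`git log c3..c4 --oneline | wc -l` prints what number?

Reachable from c4: {c10, c11, c2, c3, c4, c5, c7, c8, c9}.
Reachable from c3: {c3}.
In c4's history but not c3's: {c10, c11, c2, c4, c5, c7, c8, c9} — 8 commits.

8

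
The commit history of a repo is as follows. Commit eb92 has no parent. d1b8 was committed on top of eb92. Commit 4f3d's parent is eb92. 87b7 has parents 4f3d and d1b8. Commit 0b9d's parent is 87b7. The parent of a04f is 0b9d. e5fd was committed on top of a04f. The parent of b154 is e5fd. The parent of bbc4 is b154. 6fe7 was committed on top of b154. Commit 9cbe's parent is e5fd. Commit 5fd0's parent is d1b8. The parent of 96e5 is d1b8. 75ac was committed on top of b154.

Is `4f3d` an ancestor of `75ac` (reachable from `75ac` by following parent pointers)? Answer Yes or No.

Ancestors of 75ac (commits reachable by following parents): {0b9d, 4f3d, 75ac, 87b7, a04f, b154, d1b8, e5fd, eb92}.
4f3d is in that set, so it is an ancestor of 75ac.

Yes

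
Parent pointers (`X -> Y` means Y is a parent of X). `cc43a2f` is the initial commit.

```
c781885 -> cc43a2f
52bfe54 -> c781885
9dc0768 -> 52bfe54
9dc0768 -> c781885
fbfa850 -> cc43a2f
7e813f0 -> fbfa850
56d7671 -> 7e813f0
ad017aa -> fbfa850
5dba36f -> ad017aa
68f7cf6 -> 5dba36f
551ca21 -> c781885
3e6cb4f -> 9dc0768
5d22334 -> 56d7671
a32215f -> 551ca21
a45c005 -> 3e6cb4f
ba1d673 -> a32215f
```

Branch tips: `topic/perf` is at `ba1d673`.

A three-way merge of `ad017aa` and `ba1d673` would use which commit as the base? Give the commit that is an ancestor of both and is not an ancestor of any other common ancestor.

Ancestors of ad017aa: {ad017aa, cc43a2f, fbfa850}.
Ancestors of ba1d673: {551ca21, a32215f, ba1d673, c781885, cc43a2f}.
Common ancestors: {cc43a2f}.
The only common ancestor is cc43a2f, so it is the merge base.

cc43a2f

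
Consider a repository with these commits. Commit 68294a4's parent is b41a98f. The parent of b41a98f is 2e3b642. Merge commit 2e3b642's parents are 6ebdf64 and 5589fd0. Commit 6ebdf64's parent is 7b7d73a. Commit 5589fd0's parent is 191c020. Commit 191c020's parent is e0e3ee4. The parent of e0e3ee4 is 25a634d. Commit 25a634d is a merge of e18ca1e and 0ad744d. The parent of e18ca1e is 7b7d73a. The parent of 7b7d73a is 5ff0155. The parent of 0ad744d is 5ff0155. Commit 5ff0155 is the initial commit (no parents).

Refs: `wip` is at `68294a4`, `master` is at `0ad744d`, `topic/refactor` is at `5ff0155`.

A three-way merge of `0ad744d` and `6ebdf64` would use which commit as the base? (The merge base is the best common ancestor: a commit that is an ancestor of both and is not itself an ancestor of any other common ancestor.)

Ancestors of 0ad744d: {0ad744d, 5ff0155}.
Ancestors of 6ebdf64: {5ff0155, 6ebdf64, 7b7d73a}.
Common ancestors: {5ff0155}.
The only common ancestor is 5ff0155, so it is the merge base.

5ff0155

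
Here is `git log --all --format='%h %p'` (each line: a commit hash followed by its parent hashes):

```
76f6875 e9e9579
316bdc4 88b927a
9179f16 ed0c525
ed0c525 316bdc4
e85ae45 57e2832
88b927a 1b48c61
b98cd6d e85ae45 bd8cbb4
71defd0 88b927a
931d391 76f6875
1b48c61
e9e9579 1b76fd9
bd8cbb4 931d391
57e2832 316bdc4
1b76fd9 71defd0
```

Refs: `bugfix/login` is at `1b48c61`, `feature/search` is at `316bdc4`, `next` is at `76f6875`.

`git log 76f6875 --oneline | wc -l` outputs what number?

6

Walking parent pointers from 76f6875: reachable set = {1b48c61, 1b76fd9, 71defd0, 76f6875, 88b927a, e9e9579}.
That is 6 commits.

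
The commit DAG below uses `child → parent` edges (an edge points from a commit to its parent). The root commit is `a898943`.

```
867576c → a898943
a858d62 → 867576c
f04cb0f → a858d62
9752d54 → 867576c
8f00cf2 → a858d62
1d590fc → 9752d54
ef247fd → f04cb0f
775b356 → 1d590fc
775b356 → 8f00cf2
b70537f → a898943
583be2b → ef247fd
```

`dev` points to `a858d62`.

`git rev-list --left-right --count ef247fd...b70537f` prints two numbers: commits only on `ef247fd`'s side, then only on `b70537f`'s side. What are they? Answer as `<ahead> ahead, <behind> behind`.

Reachable from ef247fd: {867576c, a858d62, a898943, ef247fd, f04cb0f}.
Reachable from b70537f: {a898943, b70537f}.
Only in ef247fd's history (ahead): {867576c, a858d62, ef247fd, f04cb0f} — 4.
Only in b70537f's history (behind): {b70537f} — 1.

4 ahead, 1 behind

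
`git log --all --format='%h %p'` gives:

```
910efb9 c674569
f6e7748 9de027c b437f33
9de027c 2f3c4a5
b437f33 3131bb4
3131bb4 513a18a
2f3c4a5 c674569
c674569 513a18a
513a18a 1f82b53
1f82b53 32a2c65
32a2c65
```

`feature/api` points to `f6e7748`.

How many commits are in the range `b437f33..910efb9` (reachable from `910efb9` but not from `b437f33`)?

2

Reachable from 910efb9: {1f82b53, 32a2c65, 513a18a, 910efb9, c674569}.
Reachable from b437f33: {1f82b53, 3131bb4, 32a2c65, 513a18a, b437f33}.
In 910efb9's history but not b437f33's: {910efb9, c674569} — 2 commits.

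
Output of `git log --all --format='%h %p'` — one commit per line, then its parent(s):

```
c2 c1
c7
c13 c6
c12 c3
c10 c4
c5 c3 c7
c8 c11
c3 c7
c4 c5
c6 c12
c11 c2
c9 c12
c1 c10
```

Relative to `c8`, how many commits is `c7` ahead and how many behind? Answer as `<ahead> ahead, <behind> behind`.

Reachable from c7: {c7}.
Reachable from c8: {c1, c10, c11, c2, c3, c4, c5, c7, c8}.
Only in c7's history (ahead): {} — 0.
Only in c8's history (behind): {c1, c10, c11, c2, c3, c4, c5, c8} — 8.

0 ahead, 8 behind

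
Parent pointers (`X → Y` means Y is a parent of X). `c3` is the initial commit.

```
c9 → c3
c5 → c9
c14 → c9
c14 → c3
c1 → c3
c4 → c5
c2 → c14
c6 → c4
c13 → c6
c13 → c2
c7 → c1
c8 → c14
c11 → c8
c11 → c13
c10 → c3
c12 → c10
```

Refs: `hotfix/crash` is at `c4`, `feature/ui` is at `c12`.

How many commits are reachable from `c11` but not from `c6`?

Reachable from c11: {c11, c13, c14, c2, c3, c4, c5, c6, c8, c9}.
Reachable from c6: {c3, c4, c5, c6, c9}.
In c11's history but not c6's: {c11, c13, c14, c2, c8} — 5 commits.

5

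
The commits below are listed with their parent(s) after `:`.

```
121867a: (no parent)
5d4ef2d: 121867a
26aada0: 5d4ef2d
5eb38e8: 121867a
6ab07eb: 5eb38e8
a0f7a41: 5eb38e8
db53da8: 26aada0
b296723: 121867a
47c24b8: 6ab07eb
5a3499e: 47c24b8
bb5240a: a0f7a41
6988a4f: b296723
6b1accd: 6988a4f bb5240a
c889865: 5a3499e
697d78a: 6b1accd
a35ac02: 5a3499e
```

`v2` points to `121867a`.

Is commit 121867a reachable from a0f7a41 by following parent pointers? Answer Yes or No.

Ancestors of a0f7a41 (commits reachable by following parents): {121867a, 5eb38e8, a0f7a41}.
121867a is in that set, so it is an ancestor of a0f7a41.

Yes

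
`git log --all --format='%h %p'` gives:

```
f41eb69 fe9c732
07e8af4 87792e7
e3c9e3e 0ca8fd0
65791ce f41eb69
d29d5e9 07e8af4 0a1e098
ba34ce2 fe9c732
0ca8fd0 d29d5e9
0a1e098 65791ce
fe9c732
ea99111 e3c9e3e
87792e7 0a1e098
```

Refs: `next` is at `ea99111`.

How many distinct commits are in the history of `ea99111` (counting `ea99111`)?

10

Walking parent pointers from ea99111: reachable set = {07e8af4, 0a1e098, 0ca8fd0, 65791ce, 87792e7, d29d5e9, e3c9e3e, ea99111, f41eb69, fe9c732}.
That is 10 commits.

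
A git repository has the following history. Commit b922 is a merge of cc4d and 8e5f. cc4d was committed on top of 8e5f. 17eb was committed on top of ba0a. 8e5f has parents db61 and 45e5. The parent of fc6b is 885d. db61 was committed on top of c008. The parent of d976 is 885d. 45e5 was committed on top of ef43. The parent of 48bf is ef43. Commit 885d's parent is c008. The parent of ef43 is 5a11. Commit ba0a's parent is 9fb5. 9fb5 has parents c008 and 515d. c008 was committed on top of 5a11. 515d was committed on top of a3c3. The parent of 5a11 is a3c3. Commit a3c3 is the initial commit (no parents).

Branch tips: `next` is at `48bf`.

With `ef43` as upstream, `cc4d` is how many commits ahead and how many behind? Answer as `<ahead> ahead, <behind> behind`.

Reachable from cc4d: {45e5, 5a11, 8e5f, a3c3, c008, cc4d, db61, ef43}.
Reachable from ef43: {5a11, a3c3, ef43}.
Only in cc4d's history (ahead): {45e5, 8e5f, c008, cc4d, db61} — 5.
Only in ef43's history (behind): {} — 0.

5 ahead, 0 behind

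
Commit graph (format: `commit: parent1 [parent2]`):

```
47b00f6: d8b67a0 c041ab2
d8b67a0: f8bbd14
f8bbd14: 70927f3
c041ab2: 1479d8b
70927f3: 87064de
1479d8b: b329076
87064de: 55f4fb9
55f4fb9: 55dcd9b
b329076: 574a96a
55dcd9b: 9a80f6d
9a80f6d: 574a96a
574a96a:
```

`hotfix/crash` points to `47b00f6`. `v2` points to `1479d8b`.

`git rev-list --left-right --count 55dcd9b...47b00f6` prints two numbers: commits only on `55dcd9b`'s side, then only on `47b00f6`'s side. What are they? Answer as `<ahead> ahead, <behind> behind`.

Reachable from 55dcd9b: {55dcd9b, 574a96a, 9a80f6d}.
Reachable from 47b00f6: {1479d8b, 47b00f6, 55dcd9b, 55f4fb9, 574a96a, 70927f3, 87064de, 9a80f6d, b329076, c041ab2, d8b67a0, f8bbd14}.
Only in 55dcd9b's history (ahead): {} — 0.
Only in 47b00f6's history (behind): {1479d8b, 47b00f6, 55f4fb9, 70927f3, 87064de, b329076, c041ab2, d8b67a0, f8bbd14} — 9.

0 ahead, 9 behind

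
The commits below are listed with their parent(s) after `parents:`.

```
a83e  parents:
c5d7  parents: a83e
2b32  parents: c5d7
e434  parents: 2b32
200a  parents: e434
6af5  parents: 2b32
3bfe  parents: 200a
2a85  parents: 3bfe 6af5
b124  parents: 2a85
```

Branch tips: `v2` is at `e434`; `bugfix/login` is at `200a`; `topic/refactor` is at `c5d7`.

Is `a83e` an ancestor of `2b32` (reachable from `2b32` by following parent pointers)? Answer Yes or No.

Yes

Ancestors of 2b32 (commits reachable by following parents): {2b32, a83e, c5d7}.
a83e is in that set, so it is an ancestor of 2b32.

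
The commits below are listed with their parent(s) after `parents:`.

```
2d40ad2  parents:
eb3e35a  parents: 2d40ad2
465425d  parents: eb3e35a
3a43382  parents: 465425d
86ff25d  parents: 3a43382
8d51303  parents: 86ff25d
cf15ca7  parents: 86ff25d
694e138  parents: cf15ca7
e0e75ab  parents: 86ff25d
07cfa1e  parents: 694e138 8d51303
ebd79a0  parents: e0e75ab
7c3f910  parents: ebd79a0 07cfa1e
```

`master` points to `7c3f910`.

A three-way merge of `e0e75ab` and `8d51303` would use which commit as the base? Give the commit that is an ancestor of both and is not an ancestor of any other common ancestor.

86ff25d

Ancestors of e0e75ab: {2d40ad2, 3a43382, 465425d, 86ff25d, e0e75ab, eb3e35a}.
Ancestors of 8d51303: {2d40ad2, 3a43382, 465425d, 86ff25d, 8d51303, eb3e35a}.
Common ancestors: {2d40ad2, 3a43382, 465425d, 86ff25d, eb3e35a}.
Among these, 86ff25d is not an ancestor of any other common ancestor — it is the merge base.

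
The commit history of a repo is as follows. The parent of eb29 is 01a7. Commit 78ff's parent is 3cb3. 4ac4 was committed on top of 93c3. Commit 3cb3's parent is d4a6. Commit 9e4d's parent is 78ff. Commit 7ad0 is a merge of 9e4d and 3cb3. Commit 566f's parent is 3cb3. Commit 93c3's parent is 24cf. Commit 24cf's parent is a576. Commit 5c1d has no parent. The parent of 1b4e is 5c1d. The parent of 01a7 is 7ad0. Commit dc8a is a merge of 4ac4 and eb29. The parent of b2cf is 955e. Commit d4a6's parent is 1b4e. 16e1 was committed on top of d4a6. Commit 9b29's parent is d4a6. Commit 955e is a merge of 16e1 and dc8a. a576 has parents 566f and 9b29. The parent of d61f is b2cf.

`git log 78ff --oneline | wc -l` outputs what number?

5

Walking parent pointers from 78ff: reachable set = {1b4e, 3cb3, 5c1d, 78ff, d4a6}.
That is 5 commits.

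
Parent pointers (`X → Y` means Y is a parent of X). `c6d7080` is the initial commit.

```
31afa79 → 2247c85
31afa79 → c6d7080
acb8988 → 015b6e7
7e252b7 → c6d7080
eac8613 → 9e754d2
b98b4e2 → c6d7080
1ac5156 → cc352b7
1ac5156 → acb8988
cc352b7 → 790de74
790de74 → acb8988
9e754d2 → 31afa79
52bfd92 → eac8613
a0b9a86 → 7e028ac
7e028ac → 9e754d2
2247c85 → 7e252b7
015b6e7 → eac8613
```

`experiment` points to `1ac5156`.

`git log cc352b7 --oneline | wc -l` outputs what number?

Walking parent pointers from cc352b7: reachable set = {015b6e7, 2247c85, 31afa79, 790de74, 7e252b7, 9e754d2, acb8988, c6d7080, cc352b7, eac8613}.
That is 10 commits.

10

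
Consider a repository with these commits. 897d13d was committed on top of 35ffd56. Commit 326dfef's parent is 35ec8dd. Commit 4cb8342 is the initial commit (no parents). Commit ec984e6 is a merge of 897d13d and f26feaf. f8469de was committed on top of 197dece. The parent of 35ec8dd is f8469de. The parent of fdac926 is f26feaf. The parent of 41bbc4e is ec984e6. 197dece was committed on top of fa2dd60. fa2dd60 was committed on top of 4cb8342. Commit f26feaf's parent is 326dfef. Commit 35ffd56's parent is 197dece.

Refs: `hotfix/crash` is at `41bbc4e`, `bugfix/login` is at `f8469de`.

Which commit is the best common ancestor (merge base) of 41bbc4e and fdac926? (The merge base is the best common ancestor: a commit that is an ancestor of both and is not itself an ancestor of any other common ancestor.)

Ancestors of 41bbc4e: {197dece, 326dfef, 35ec8dd, 35ffd56, 41bbc4e, 4cb8342, 897d13d, ec984e6, f26feaf, f8469de, fa2dd60}.
Ancestors of fdac926: {197dece, 326dfef, 35ec8dd, 4cb8342, f26feaf, f8469de, fa2dd60, fdac926}.
Common ancestors: {197dece, 326dfef, 35ec8dd, 4cb8342, f26feaf, f8469de, fa2dd60}.
Among these, f26feaf is not an ancestor of any other common ancestor — it is the merge base.

f26feaf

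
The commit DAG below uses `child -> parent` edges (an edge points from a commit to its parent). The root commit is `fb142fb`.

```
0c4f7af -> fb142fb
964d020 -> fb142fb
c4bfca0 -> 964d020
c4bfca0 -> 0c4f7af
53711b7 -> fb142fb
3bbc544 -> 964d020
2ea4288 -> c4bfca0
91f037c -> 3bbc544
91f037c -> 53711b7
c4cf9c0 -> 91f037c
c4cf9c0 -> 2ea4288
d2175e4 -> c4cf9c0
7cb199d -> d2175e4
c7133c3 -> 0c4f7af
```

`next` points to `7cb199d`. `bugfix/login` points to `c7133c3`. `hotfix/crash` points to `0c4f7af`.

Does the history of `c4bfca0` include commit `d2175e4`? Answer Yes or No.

No

Ancestors of c4bfca0: {0c4f7af, 964d020, c4bfca0, fb142fb}.
d2175e4 is not in that set, so it is not an ancestor of c4bfca0.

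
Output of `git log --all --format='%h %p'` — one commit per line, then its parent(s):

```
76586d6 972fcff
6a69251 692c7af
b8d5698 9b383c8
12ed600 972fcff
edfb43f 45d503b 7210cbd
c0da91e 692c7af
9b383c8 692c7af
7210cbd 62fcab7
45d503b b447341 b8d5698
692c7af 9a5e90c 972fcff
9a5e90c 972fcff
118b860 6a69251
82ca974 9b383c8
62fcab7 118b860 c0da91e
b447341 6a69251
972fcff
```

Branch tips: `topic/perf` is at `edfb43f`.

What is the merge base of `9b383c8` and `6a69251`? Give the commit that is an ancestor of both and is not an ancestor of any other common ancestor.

692c7af

Ancestors of 9b383c8: {692c7af, 972fcff, 9a5e90c, 9b383c8}.
Ancestors of 6a69251: {692c7af, 6a69251, 972fcff, 9a5e90c}.
Common ancestors: {692c7af, 972fcff, 9a5e90c}.
Among these, 692c7af is not an ancestor of any other common ancestor — it is the merge base.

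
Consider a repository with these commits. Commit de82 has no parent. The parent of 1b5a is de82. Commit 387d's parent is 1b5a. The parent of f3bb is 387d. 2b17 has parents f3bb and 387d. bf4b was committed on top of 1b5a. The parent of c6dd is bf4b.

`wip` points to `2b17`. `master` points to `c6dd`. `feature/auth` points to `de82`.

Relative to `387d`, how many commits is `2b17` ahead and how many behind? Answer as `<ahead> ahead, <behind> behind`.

Reachable from 2b17: {1b5a, 2b17, 387d, de82, f3bb}.
Reachable from 387d: {1b5a, 387d, de82}.
Only in 2b17's history (ahead): {2b17, f3bb} — 2.
Only in 387d's history (behind): {} — 0.

2 ahead, 0 behind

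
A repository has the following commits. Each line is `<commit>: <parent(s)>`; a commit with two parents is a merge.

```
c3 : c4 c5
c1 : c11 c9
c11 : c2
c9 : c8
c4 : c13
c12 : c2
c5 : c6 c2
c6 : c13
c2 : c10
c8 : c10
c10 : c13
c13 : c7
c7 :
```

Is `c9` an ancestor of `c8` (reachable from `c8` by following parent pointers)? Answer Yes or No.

No

Ancestors of c8: {c10, c13, c7, c8}.
c9 is not in that set, so it is not an ancestor of c8.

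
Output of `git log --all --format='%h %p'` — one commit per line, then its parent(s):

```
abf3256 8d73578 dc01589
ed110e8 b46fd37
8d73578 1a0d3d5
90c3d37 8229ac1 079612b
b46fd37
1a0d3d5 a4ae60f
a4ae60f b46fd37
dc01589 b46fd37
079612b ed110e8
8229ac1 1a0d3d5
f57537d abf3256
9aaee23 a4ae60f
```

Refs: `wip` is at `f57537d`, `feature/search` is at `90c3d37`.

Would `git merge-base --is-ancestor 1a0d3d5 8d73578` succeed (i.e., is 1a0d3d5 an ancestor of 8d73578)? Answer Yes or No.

Yes

Ancestors of 8d73578 (commits reachable by following parents): {1a0d3d5, 8d73578, a4ae60f, b46fd37}.
1a0d3d5 is in that set, so it is an ancestor of 8d73578.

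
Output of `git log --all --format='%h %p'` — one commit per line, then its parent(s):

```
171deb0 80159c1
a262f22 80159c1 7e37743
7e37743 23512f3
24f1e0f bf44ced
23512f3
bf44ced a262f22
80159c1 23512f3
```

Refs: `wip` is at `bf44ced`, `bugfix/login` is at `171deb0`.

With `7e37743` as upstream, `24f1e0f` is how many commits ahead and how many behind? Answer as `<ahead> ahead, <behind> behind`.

Reachable from 24f1e0f: {23512f3, 24f1e0f, 7e37743, 80159c1, a262f22, bf44ced}.
Reachable from 7e37743: {23512f3, 7e37743}.
Only in 24f1e0f's history (ahead): {24f1e0f, 80159c1, a262f22, bf44ced} — 4.
Only in 7e37743's history (behind): {} — 0.

4 ahead, 0 behind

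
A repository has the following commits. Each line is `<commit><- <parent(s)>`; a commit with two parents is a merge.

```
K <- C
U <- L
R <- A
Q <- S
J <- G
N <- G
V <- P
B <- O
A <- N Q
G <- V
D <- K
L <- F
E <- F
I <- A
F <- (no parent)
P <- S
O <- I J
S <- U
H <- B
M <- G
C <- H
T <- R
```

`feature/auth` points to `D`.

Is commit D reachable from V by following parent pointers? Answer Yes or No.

No

Ancestors of V: {F, L, P, S, U, V}.
D is not in that set, so it is not an ancestor of V.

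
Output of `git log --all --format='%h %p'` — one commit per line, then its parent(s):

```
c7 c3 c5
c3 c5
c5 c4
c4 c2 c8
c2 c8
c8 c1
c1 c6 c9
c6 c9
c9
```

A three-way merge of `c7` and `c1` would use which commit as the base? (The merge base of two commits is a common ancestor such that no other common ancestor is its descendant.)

c1

Ancestors of c7: {c1, c2, c3, c4, c5, c6, c7, c8, c9}.
Ancestors of c1: {c1, c6, c9}.
Common ancestors: {c1, c6, c9}.
Among these, c1 is not an ancestor of any other common ancestor — it is the merge base.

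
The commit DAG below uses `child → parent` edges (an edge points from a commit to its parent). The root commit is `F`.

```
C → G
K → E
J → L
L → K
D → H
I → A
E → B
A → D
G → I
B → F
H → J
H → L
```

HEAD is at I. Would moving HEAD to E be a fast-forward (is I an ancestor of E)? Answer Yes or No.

A fast-forward from I to E is possible iff I is an ancestor of E.
Ancestors of E: {B, E, F}.
I is not among them, so fast-forward is not possible.

No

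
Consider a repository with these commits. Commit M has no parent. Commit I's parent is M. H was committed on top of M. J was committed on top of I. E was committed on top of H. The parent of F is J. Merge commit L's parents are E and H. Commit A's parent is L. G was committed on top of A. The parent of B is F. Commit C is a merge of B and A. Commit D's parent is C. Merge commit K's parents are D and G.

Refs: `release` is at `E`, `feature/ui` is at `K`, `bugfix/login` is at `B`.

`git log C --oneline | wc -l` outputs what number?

10

Walking parent pointers from C: reachable set = {A, B, C, E, F, H, I, J, L, M}.
That is 10 commits.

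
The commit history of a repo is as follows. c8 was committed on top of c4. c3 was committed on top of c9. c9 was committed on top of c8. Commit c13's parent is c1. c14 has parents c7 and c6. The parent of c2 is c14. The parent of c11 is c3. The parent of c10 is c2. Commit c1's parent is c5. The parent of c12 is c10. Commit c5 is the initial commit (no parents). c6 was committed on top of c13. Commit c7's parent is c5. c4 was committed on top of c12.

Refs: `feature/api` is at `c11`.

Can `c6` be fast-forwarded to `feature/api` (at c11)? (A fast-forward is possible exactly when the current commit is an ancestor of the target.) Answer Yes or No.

Yes

A fast-forward from c6 to c11 is possible iff c6 is an ancestor of c11.
Ancestors of c11: {c1, c10, c11, c12, c13, c14, c2, c3, c4, c5, c6, c7, c8, c9}.
c6 is among them, so fast-forward is possible.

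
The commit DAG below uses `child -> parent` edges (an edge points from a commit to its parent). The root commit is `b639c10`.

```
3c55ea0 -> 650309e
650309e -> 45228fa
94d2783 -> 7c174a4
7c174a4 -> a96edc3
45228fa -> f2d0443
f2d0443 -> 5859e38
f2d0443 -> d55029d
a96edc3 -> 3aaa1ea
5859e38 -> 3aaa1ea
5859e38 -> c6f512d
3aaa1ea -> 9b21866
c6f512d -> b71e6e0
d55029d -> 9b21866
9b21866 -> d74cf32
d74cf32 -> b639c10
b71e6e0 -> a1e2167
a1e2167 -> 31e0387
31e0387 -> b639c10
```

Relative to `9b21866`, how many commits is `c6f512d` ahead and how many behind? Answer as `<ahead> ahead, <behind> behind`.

4 ahead, 2 behind

Reachable from c6f512d: {31e0387, a1e2167, b639c10, b71e6e0, c6f512d}.
Reachable from 9b21866: {9b21866, b639c10, d74cf32}.
Only in c6f512d's history (ahead): {31e0387, a1e2167, b71e6e0, c6f512d} — 4.
Only in 9b21866's history (behind): {9b21866, d74cf32} — 2.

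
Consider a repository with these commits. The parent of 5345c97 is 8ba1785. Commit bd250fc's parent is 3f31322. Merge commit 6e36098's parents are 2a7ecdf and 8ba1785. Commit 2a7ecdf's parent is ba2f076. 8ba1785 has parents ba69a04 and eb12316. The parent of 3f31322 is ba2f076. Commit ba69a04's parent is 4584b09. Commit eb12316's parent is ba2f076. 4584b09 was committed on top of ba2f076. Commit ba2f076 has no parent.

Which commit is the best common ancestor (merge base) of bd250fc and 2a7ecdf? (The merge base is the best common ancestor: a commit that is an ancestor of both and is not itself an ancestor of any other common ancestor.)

ba2f076

Ancestors of bd250fc: {3f31322, ba2f076, bd250fc}.
Ancestors of 2a7ecdf: {2a7ecdf, ba2f076}.
Common ancestors: {ba2f076}.
The only common ancestor is ba2f076, so it is the merge base.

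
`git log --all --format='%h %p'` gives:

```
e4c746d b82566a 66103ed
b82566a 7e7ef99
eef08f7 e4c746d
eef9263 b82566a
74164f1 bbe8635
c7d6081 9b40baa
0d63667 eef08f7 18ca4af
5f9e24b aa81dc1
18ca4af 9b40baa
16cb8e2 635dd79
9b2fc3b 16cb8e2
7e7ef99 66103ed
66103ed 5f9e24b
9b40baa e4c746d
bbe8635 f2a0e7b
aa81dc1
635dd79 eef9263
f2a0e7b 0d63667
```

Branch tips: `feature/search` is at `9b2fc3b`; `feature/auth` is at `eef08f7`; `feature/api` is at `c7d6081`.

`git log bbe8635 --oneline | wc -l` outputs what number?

12

Walking parent pointers from bbe8635: reachable set = {0d63667, 18ca4af, 5f9e24b, 66103ed, 7e7ef99, 9b40baa, aa81dc1, b82566a, bbe8635, e4c746d, eef08f7, f2a0e7b}.
That is 12 commits.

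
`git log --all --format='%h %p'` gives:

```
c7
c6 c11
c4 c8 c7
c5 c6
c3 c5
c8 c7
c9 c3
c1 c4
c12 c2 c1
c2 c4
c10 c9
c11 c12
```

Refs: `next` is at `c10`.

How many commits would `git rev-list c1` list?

Walking parent pointers from c1: reachable set = {c1, c4, c7, c8}.
That is 4 commits.

4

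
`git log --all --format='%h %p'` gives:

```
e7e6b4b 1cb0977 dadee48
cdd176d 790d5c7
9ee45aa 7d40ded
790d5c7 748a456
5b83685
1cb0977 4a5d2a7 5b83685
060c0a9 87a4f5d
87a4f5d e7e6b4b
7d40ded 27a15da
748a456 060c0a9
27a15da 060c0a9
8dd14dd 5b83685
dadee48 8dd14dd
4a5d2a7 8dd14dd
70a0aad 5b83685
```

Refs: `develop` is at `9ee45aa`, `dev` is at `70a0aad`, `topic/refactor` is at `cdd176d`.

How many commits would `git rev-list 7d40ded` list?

Walking parent pointers from 7d40ded: reachable set = {060c0a9, 1cb0977, 27a15da, 4a5d2a7, 5b83685, 7d40ded, 87a4f5d, 8dd14dd, dadee48, e7e6b4b}.
That is 10 commits.

10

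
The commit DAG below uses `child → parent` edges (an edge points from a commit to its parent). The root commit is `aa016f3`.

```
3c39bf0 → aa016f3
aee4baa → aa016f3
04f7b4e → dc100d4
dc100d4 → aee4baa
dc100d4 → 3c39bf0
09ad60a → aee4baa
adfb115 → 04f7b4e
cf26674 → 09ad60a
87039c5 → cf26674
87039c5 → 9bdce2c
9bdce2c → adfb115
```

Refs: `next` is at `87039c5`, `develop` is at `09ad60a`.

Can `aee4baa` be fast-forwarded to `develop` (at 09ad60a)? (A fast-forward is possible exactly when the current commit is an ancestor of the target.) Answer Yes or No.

Yes

A fast-forward from aee4baa to 09ad60a is possible iff aee4baa is an ancestor of 09ad60a.
Ancestors of 09ad60a: {09ad60a, aa016f3, aee4baa}.
aee4baa is among them, so fast-forward is possible.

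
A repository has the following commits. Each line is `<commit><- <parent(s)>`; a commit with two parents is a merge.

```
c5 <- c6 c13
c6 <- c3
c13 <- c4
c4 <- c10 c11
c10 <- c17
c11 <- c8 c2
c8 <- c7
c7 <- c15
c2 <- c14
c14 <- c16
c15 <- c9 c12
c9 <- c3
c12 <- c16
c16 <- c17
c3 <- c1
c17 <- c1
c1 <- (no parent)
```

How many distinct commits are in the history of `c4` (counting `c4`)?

14

Walking parent pointers from c4: reachable set = {c1, c10, c11, c12, c14, c15, c16, c17, c2, c3, c4, c7, c8, c9}.
That is 14 commits.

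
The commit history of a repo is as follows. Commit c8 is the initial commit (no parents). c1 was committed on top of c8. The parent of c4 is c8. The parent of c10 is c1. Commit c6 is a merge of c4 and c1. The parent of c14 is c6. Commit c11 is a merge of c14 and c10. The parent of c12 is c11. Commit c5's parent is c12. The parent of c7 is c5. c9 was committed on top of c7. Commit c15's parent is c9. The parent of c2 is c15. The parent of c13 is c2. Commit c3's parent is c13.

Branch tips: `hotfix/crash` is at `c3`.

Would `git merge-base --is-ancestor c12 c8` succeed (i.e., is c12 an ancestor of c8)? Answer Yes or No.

Ancestors of c8: {c8}.
c12 is not in that set, so it is not an ancestor of c8.

No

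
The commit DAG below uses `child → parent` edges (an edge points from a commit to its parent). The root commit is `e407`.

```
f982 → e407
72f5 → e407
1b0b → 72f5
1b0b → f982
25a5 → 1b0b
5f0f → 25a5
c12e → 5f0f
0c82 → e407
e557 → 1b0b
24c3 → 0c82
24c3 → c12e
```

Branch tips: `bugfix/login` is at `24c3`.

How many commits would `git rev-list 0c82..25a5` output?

4

Reachable from 25a5: {1b0b, 25a5, 72f5, e407, f982}.
Reachable from 0c82: {0c82, e407}.
In 25a5's history but not 0c82's: {1b0b, 25a5, 72f5, f982} — 4 commits.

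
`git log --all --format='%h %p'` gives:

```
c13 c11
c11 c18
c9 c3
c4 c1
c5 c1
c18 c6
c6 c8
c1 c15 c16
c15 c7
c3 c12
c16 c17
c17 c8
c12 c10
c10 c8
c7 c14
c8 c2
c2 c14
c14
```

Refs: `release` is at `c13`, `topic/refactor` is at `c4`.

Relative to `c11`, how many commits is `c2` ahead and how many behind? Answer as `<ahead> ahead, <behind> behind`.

Reachable from c2: {c14, c2}.
Reachable from c11: {c11, c14, c18, c2, c6, c8}.
Only in c2's history (ahead): {} — 0.
Only in c11's history (behind): {c11, c18, c6, c8} — 4.

0 ahead, 4 behind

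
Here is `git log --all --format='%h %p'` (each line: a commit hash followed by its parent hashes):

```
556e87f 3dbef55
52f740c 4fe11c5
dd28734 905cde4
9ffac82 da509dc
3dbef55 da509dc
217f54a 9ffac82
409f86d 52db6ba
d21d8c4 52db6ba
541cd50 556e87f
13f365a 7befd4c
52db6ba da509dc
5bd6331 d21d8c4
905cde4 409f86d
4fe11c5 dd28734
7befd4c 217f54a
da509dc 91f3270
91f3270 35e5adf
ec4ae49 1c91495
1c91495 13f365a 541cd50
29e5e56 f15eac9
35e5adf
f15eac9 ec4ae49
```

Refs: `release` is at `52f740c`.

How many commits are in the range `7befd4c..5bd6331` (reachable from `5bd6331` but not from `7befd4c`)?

Reachable from 5bd6331: {35e5adf, 52db6ba, 5bd6331, 91f3270, d21d8c4, da509dc}.
Reachable from 7befd4c: {217f54a, 35e5adf, 7befd4c, 91f3270, 9ffac82, da509dc}.
In 5bd6331's history but not 7befd4c's: {52db6ba, 5bd6331, d21d8c4} — 3 commits.

3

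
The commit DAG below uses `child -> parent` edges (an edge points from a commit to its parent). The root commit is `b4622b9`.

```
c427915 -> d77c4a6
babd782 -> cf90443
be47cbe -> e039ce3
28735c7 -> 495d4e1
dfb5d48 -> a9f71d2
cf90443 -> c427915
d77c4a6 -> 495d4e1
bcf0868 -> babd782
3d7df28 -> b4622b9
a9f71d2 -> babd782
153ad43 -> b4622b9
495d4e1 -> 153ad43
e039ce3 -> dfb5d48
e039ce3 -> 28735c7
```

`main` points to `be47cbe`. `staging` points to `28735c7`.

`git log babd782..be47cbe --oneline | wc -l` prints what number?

5

Reachable from be47cbe: {153ad43, 28735c7, 495d4e1, a9f71d2, b4622b9, babd782, be47cbe, c427915, cf90443, d77c4a6, dfb5d48, e039ce3}.
Reachable from babd782: {153ad43, 495d4e1, b4622b9, babd782, c427915, cf90443, d77c4a6}.
In be47cbe's history but not babd782's: {28735c7, a9f71d2, be47cbe, dfb5d48, e039ce3} — 5 commits.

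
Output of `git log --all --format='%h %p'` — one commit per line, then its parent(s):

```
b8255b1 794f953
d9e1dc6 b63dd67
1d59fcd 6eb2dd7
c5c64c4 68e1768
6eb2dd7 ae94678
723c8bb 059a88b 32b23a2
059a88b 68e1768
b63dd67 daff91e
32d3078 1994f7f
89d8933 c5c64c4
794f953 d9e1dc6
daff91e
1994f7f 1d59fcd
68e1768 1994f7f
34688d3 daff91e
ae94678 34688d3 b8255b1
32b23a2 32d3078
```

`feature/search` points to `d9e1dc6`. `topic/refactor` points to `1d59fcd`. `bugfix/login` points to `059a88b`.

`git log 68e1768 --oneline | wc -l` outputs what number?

11

Walking parent pointers from 68e1768: reachable set = {1994f7f, 1d59fcd, 34688d3, 68e1768, 6eb2dd7, 794f953, ae94678, b63dd67, b8255b1, d9e1dc6, daff91e}.
That is 11 commits.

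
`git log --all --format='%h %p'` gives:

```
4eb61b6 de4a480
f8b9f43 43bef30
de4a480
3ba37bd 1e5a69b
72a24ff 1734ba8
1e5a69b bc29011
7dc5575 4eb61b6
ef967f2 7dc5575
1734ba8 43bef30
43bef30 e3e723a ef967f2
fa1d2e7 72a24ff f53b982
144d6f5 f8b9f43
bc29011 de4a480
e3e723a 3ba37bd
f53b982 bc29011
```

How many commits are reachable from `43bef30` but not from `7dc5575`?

Reachable from 43bef30: {1e5a69b, 3ba37bd, 43bef30, 4eb61b6, 7dc5575, bc29011, de4a480, e3e723a, ef967f2}.
Reachable from 7dc5575: {4eb61b6, 7dc5575, de4a480}.
In 43bef30's history but not 7dc5575's: {1e5a69b, 3ba37bd, 43bef30, bc29011, e3e723a, ef967f2} — 6 commits.

6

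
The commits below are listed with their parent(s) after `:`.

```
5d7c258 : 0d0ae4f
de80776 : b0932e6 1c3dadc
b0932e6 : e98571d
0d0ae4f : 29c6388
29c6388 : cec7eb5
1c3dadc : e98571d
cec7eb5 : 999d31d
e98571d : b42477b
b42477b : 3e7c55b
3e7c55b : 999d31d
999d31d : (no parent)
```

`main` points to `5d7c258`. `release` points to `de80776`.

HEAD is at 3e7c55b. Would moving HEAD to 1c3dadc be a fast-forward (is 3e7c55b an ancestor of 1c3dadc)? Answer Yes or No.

Yes

A fast-forward from 3e7c55b to 1c3dadc is possible iff 3e7c55b is an ancestor of 1c3dadc.
Ancestors of 1c3dadc: {1c3dadc, 3e7c55b, 999d31d, b42477b, e98571d}.
3e7c55b is among them, so fast-forward is possible.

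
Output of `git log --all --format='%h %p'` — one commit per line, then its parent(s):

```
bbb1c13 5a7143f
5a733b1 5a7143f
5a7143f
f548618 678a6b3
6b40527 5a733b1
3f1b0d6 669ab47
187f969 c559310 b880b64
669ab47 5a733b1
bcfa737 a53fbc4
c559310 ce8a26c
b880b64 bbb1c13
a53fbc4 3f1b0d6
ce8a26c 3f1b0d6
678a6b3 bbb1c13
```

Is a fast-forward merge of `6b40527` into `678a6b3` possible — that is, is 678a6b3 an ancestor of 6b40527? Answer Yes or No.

A fast-forward from 678a6b3 to 6b40527 is possible iff 678a6b3 is an ancestor of 6b40527.
Ancestors of 6b40527: {5a7143f, 5a733b1, 6b40527}.
678a6b3 is not among them, so fast-forward is not possible.

No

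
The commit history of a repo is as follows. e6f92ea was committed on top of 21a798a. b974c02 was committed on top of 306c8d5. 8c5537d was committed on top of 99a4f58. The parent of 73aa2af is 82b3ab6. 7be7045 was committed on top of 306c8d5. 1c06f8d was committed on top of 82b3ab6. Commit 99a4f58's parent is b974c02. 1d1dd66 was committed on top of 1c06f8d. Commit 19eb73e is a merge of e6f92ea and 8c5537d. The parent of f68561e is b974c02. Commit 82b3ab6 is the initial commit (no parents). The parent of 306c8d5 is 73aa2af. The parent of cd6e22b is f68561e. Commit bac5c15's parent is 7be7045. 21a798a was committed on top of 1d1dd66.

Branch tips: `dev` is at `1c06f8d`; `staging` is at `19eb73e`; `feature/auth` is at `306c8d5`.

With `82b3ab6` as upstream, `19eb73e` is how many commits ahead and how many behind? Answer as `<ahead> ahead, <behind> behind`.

10 ahead, 0 behind

Reachable from 19eb73e: {19eb73e, 1c06f8d, 1d1dd66, 21a798a, 306c8d5, 73aa2af, 82b3ab6, 8c5537d, 99a4f58, b974c02, e6f92ea}.
Reachable from 82b3ab6: {82b3ab6}.
Only in 19eb73e's history (ahead): {19eb73e, 1c06f8d, 1d1dd66, 21a798a, 306c8d5, 73aa2af, 8c5537d, 99a4f58, b974c02, e6f92ea} — 10.
Only in 82b3ab6's history (behind): {} — 0.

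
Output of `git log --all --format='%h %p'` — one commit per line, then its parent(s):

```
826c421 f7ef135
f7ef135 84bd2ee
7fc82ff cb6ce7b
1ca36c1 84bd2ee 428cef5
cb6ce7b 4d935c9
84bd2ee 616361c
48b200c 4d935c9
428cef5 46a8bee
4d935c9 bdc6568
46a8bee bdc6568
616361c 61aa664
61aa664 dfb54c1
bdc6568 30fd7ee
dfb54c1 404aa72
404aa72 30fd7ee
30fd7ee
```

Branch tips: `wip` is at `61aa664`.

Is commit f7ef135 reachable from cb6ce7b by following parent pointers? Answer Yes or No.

Ancestors of cb6ce7b: {30fd7ee, 4d935c9, bdc6568, cb6ce7b}.
f7ef135 is not in that set, so it is not an ancestor of cb6ce7b.

No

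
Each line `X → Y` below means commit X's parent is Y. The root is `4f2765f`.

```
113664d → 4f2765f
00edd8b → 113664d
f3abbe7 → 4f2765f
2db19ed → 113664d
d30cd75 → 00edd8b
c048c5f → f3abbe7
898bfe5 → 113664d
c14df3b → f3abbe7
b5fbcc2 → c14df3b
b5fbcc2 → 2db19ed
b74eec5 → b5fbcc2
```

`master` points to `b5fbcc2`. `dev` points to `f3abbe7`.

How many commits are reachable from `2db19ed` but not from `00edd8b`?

Reachable from 2db19ed: {113664d, 2db19ed, 4f2765f}.
Reachable from 00edd8b: {00edd8b, 113664d, 4f2765f}.
In 2db19ed's history but not 00edd8b's: {2db19ed} — 1 commit.

1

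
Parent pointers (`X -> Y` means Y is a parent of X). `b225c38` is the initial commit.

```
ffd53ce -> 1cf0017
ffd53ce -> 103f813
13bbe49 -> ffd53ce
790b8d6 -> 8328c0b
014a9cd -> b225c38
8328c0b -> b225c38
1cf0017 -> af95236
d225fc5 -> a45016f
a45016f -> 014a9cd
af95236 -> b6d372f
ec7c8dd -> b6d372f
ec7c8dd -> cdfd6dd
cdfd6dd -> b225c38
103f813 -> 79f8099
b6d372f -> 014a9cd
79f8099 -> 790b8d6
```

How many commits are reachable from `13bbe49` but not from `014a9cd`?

Reachable from 13bbe49: {014a9cd, 103f813, 13bbe49, 1cf0017, 790b8d6, 79f8099, 8328c0b, af95236, b225c38, b6d372f, ffd53ce}.
Reachable from 014a9cd: {014a9cd, b225c38}.
In 13bbe49's history but not 014a9cd's: {103f813, 13bbe49, 1cf0017, 790b8d6, 79f8099, 8328c0b, af95236, b6d372f, ffd53ce} — 9 commits.

9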